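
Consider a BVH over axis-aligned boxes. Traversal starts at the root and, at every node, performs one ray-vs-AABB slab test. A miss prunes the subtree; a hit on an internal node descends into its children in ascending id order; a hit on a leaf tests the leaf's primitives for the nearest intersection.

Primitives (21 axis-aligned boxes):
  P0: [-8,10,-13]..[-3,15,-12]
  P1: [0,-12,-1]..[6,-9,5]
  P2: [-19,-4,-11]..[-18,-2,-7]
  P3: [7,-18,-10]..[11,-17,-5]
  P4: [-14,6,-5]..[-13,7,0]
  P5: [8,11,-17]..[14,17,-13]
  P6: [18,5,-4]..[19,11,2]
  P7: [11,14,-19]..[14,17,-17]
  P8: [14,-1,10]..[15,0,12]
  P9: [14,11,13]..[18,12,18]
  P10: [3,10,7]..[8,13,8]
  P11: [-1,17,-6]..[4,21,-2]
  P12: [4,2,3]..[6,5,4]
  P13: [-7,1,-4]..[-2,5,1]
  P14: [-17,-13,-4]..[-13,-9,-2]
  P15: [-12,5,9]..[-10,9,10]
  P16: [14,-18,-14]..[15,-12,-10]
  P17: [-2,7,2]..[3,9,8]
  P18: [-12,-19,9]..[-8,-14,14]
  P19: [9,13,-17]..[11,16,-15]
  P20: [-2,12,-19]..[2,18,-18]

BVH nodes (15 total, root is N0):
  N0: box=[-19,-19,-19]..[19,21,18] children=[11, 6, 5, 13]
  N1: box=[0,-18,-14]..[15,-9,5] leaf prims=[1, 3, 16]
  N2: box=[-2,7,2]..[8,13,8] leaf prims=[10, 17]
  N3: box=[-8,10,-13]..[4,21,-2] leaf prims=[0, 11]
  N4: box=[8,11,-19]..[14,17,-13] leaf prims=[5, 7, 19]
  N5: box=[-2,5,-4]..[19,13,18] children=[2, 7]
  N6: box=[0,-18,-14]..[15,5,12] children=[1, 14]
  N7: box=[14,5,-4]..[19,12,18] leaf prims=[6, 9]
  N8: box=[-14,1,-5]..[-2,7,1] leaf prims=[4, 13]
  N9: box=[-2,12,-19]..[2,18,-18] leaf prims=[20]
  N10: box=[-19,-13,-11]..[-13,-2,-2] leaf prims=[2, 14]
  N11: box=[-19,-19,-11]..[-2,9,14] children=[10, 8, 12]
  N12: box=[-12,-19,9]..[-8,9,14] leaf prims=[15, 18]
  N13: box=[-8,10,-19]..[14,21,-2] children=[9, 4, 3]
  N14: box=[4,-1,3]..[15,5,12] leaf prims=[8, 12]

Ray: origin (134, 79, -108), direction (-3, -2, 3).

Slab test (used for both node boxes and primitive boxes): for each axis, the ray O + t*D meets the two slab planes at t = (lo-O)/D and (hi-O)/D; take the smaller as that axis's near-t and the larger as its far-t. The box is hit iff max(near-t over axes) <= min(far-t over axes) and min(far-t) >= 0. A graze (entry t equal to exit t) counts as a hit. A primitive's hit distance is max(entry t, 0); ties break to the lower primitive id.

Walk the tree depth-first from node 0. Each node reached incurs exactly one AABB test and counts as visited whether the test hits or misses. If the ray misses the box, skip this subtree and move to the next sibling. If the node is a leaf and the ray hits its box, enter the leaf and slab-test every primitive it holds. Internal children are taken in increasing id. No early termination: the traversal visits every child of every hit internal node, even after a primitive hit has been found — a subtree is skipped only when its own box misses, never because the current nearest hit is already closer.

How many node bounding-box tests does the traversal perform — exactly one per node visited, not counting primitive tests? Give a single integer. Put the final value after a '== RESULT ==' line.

Walk:
N0 x:[115/3,51] y:[29,49] z:[89/3,42] -> hit [115/3,42], descend [5, 6, 11, 13]
  N5 x:[115/3,136/3] y:[33,37] z:[104/3,42] -> miss, prune
  N6 x:[119/3,134/3] y:[37,97/2] z:[94/3,40] -> hit [119/3,40], descend [1, 14]
    N1 x:[119/3,134/3] y:[44,97/2] z:[94/3,113/3] -> miss, prune
    N14 x:[119/3,130/3] y:[37,40] z:[37,40] -> hit [119/3,40] leaf, test {P8@t=119/3, P12(miss)}
  N11 x:[136/3,51] y:[35,49] z:[97/3,122/3] -> miss, prune
  N13 x:[40,142/3] y:[29,69/2] z:[89/3,106/3] -> miss, prune

Visited [0, 5, 6, 1, 14, 11, 13]. Tests: 7 box, 1 leaf. Nearest: P8.

== RESULT ==
7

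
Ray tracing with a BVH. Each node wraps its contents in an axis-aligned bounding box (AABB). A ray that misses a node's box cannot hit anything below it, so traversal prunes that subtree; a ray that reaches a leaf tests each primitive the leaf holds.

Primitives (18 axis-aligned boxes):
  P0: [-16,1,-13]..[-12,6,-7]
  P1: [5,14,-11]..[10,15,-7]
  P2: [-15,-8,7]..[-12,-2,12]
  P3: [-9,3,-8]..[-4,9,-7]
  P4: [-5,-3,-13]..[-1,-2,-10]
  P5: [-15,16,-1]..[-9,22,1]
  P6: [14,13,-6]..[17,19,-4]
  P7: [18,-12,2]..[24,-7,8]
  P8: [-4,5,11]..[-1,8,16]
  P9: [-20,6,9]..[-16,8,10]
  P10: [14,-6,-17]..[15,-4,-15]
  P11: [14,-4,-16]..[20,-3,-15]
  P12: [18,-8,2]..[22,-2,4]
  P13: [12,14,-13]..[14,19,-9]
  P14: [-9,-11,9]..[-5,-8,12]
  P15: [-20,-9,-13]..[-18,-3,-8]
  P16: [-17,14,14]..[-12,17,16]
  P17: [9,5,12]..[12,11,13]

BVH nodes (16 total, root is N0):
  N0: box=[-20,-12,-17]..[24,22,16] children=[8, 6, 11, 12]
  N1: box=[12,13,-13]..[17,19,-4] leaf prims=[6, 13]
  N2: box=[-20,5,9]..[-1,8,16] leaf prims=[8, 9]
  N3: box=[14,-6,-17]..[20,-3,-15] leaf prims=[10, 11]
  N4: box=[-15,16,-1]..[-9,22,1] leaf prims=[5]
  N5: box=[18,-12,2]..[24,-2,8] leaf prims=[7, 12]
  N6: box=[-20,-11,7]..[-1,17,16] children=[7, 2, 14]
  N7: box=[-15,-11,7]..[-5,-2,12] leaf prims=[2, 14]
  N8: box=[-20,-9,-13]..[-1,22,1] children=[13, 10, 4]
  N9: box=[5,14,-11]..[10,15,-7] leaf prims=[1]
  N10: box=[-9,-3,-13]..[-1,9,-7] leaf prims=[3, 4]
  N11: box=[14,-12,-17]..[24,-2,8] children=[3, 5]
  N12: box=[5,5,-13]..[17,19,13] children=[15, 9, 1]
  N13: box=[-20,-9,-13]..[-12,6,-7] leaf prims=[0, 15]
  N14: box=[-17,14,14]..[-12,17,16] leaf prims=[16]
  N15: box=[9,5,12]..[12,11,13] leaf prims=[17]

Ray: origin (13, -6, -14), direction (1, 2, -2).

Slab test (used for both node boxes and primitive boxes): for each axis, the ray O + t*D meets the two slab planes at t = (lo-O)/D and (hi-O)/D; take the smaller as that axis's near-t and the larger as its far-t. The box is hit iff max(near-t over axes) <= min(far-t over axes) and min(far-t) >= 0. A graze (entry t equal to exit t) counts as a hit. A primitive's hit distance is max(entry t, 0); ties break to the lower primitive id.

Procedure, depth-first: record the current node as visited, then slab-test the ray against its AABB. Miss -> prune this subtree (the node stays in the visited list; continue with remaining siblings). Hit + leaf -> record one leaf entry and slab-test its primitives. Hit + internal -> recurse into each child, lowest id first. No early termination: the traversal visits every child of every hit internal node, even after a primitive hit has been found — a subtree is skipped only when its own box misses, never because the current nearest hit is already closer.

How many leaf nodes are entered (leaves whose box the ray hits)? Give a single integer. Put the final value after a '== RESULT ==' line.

Traverse from the root:
N0 x:[-33,11] y:[-3,14] z:[-15,3/2] -> hit [-3,3/2], descend [6, 8, 11, 12]
  N6 x:[-33,-14] y:[-5/2,23/2] z:[-15,-21/2] -> miss, prune
  N8 x:[-33,-14] y:[-3/2,14] z:[-15/2,-1/2] -> miss, prune
  N11 x:[1,11] y:[-3,2] z:[-11,3/2] -> hit [1,3/2], descend [3, 5]
    N3 x:[1,7] y:[0,3/2] z:[1/2,3/2] -> hit [1,3/2] leaf, test {P10@t=1, P11@t=1}
    N5 x:[5,11] y:[-3,2] z:[-11,-8] -> miss, prune
  N12 x:[-8,4] y:[11/2,25/2] z:[-27/2,-1/2] -> miss, prune

order=[0, 6, 8, 11, 3, 5, 12]  |boxes|=7  |leaves|=1  hit=P10

== RESULT ==
1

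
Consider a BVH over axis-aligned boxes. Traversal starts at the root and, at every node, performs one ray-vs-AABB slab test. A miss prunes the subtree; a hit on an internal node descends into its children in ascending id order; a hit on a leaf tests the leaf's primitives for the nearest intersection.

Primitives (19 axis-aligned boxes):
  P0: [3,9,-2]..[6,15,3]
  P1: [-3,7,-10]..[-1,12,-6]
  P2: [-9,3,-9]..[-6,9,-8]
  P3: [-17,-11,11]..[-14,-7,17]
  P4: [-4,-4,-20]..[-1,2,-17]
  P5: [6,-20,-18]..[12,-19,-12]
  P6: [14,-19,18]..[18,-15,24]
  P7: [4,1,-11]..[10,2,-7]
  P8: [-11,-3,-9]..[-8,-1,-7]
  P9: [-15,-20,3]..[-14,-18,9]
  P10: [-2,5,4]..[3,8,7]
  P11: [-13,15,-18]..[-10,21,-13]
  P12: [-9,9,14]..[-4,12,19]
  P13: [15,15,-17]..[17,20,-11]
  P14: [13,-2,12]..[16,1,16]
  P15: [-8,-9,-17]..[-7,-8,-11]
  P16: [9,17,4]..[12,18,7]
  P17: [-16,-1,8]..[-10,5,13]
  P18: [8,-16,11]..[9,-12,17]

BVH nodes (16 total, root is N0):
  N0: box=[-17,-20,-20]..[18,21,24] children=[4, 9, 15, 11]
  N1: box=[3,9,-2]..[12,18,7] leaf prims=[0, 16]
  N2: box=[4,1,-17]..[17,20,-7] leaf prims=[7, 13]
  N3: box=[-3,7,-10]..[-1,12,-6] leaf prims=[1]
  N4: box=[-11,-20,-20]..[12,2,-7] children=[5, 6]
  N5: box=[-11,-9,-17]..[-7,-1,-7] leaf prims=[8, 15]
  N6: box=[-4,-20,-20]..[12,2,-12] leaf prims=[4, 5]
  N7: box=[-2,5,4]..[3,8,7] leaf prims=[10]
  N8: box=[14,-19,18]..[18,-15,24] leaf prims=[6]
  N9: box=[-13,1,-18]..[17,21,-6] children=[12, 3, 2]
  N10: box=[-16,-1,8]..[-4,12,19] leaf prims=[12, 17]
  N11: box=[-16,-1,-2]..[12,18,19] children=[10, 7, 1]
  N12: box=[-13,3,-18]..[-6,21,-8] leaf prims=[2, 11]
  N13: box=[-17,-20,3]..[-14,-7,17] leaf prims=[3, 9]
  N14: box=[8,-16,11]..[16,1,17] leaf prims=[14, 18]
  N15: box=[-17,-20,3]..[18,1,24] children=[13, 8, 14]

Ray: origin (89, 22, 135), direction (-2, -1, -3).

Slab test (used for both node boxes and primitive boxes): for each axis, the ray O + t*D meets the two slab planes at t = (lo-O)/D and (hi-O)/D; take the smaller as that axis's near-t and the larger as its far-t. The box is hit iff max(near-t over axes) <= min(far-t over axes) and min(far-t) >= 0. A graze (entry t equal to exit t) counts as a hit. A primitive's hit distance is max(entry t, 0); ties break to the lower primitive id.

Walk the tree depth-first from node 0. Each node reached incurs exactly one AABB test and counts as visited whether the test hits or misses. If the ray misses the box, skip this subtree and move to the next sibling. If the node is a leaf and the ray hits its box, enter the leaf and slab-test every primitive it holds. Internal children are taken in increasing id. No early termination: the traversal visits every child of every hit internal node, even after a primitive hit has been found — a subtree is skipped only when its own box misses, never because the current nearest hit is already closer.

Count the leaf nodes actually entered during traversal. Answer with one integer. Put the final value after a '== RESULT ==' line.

Walk:
N0 x:[71/2,53] y:[1,42] z:[37,155/3] -> hit [37,42], descend [4, 9, 11, 15]
  N4 x:[77/2,50] y:[20,42] z:[142/3,155/3] -> miss, prune
  N9 x:[36,51] y:[1,21] z:[47,51] -> miss, prune
  N11 x:[77/2,105/2] y:[4,23] z:[116/3,137/3] -> miss, prune
  N15 x:[71/2,53] y:[21,42] z:[37,44] -> hit [37,42], descend [8, 13, 14]
    N8 x:[71/2,75/2] y:[37,41] z:[37,39] -> hit [37,75/2] leaf, test {P6@t=37}
    N13 x:[103/2,53] y:[29,42] z:[118/3,44] -> miss, prune
    N14 x:[73/2,81/2] y:[21,38] z:[118/3,124/3] -> miss, prune

order=[0, 4, 9, 11, 15, 8, 13, 14]  |boxes|=8  |leaves|=1  hit=P6

== RESULT ==
1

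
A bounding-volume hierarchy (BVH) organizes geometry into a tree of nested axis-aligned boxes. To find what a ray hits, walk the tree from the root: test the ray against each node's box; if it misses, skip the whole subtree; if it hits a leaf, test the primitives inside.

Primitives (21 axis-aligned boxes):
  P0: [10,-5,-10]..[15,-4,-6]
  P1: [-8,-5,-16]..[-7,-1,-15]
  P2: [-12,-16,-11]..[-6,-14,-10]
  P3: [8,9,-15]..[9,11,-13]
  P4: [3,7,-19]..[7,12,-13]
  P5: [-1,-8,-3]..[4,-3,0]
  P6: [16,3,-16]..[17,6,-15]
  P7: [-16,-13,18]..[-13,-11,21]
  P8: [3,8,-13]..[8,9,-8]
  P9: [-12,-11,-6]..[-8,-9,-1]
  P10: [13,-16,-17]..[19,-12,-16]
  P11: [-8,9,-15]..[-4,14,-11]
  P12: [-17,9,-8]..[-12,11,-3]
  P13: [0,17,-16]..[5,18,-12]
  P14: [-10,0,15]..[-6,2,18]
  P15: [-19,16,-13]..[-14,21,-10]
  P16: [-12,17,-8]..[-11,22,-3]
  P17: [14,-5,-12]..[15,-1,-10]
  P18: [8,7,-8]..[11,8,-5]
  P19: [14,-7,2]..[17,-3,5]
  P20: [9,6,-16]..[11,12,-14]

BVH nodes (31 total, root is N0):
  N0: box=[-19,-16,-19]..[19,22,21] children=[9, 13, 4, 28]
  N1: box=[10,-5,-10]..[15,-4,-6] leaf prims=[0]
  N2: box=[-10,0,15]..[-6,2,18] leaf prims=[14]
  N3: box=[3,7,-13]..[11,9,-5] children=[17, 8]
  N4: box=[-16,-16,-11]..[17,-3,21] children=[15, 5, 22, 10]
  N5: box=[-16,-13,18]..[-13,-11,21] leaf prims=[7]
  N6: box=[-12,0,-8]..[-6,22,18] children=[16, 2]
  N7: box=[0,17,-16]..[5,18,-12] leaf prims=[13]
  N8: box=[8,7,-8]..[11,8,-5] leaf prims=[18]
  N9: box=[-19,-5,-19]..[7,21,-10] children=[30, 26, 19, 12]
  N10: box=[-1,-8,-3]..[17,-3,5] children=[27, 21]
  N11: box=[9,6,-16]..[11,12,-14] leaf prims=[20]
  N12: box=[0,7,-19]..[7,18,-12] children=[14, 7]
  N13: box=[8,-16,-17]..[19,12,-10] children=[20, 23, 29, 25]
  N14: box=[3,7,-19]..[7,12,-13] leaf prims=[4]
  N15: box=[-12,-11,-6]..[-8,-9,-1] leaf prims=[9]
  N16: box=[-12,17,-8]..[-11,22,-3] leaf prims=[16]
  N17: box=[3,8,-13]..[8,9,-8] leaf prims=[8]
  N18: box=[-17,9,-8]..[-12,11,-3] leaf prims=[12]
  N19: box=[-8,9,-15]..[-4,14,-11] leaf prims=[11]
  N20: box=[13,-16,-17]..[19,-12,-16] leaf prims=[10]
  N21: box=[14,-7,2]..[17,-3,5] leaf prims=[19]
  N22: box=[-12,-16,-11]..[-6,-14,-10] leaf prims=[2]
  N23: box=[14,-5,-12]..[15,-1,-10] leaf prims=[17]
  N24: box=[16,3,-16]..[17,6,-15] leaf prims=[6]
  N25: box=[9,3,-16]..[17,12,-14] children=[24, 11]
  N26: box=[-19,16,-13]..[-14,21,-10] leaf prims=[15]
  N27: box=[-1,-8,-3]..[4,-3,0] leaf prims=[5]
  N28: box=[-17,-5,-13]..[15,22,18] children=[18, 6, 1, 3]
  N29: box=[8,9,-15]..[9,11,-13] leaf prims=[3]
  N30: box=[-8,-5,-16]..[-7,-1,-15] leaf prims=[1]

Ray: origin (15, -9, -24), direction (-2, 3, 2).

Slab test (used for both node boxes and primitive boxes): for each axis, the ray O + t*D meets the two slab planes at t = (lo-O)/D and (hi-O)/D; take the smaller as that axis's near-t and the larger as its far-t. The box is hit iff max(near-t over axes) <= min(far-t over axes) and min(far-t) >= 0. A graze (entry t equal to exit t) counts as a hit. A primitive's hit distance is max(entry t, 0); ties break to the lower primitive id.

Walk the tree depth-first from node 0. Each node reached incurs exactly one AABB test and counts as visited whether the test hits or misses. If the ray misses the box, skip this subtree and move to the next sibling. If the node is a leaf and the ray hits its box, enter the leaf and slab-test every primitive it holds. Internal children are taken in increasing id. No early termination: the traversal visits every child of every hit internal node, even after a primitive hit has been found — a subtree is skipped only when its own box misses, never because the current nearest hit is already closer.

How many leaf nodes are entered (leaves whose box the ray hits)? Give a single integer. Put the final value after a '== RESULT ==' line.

Traverse from the root:
N0 x:[-2,17] y:[-7/3,31/3] z:[5/2,45/2] -> hit [5/2,31/3], descend [4, 9, 13, 28]
  N4 x:[-1,31/2] y:[-7/3,2] z:[13/2,45/2] -> miss, prune
  N9 x:[4,17] y:[4/3,10] z:[5/2,7] -> hit [4,7], descend [12, 19, 26, 30]
    N12 x:[4,15/2] y:[16/3,9] z:[5/2,6] -> hit [16/3,6], descend [7, 14]
      N7 x:[5,15/2] y:[26/3,9] z:[4,6] -> miss, prune
      N14 x:[4,6] y:[16/3,7] z:[5/2,11/2] -> hit [16/3,11/2] leaf, test {P4@t=16/3}
    N19 x:[19/2,23/2] y:[6,23/3] z:[9/2,13/2] -> miss, prune
    N26 x:[29/2,17] y:[25/3,10] z:[11/2,7] -> miss, prune
    N30 x:[11,23/2] y:[4/3,8/3] z:[4,9/2] -> miss, prune
  N13 x:[-2,7/2] y:[-7/3,7] z:[7/2,7] -> hit [7/2,7/2], descend [20, 23, 25, 29]
    N20 x:[-2,1] y:[-7/3,-1] z:[7/2,4] -> miss, prune
    N23 x:[0,1/2] y:[4/3,8/3] z:[6,7] -> miss, prune
    N25 x:[-1,3] y:[4,7] z:[4,5] -> miss, prune
    N29 x:[3,7/2] y:[6,20/3] z:[9/2,11/2] -> miss, prune
  N28 x:[0,16] y:[4/3,31/3] z:[11/2,21] -> hit [11/2,31/3], descend [1, 3, 6, 18]
    N1 x:[0,5/2] y:[4/3,5/3] z:[7,9] -> miss, prune
    N3 x:[2,6] y:[16/3,6] z:[11/2,19/2] -> hit [11/2,6], descend [8, 17]
      N8 x:[2,7/2] y:[16/3,17/3] z:[8,19/2] -> miss, prune
      N17 x:[7/2,6] y:[17/3,6] z:[11/2,8] -> hit [17/3,6] leaf, test {P8@t=17/3}
    N6 x:[21/2,27/2] y:[3,31/3] z:[8,21] -> miss, prune
    N18 x:[27/2,16] y:[6,20/3] z:[8,21/2] -> miss, prune

Visited [0, 4, 9, 12, 7, 14, 19, 26, 30, 13, 20, 23, 25, 29, 28, 1, 3, 8, 17, 6, 18]. Tests: 21 box, 2 leaf. Nearest: P4.

== RESULT ==
2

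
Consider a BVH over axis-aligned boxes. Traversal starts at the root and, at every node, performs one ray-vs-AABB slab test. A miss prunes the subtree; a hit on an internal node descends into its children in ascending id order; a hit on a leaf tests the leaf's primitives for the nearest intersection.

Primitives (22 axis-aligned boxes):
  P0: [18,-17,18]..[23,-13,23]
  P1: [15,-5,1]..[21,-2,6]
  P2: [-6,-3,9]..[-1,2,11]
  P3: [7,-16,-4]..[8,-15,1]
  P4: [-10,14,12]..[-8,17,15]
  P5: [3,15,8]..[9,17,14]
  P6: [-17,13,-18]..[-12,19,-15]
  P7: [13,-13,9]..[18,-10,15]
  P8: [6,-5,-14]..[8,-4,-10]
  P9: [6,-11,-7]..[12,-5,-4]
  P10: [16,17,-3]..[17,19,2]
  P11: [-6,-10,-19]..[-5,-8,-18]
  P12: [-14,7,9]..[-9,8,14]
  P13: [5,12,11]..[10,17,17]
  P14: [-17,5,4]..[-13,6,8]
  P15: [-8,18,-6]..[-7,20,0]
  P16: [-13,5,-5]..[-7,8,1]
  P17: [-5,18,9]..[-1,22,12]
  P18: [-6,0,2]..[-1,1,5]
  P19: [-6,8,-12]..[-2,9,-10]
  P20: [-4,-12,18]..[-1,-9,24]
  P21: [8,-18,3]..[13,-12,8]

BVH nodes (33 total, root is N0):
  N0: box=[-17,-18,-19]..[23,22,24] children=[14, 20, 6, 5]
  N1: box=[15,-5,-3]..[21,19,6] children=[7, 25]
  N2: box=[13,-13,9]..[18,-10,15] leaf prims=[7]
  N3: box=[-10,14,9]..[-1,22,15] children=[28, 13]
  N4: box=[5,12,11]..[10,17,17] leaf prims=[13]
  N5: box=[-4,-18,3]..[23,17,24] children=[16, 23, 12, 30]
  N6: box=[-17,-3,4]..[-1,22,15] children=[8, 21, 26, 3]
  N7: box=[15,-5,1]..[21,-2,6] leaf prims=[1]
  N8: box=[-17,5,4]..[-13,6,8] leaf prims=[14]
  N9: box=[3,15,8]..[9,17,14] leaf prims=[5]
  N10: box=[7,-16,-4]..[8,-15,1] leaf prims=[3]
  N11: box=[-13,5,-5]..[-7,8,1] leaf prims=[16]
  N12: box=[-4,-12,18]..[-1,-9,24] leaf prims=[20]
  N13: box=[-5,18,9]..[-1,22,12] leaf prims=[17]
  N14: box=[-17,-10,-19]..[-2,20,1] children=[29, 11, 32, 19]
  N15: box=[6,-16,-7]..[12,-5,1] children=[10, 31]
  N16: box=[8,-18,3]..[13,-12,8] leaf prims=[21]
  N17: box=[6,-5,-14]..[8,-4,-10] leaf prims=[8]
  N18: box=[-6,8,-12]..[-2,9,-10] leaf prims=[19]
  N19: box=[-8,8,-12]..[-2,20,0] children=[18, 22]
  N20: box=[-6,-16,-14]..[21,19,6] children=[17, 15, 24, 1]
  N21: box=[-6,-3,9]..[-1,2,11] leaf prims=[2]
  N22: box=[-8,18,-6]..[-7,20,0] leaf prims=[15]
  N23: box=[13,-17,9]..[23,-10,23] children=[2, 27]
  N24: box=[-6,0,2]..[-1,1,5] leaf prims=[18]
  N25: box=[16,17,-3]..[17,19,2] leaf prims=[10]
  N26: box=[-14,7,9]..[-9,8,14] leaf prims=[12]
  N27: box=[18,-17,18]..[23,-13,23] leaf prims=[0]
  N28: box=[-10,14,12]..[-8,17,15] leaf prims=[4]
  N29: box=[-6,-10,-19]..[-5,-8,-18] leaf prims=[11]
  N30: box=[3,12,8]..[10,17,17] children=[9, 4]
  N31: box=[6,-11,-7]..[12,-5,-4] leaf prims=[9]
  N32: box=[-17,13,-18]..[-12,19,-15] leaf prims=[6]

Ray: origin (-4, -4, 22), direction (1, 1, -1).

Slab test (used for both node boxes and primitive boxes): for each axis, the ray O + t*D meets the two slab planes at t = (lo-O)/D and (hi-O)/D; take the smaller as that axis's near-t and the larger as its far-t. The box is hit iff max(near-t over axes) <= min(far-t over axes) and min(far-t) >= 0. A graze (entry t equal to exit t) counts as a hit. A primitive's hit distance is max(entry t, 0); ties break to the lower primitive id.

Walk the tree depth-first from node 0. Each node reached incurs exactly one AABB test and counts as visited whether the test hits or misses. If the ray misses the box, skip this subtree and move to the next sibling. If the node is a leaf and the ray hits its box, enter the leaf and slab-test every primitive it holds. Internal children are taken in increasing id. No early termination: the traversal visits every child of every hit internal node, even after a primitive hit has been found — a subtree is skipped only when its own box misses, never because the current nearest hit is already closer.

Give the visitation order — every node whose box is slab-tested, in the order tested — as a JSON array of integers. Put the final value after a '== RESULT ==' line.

Traverse from the root:
N0 x:[-13,27] y:[-14,26] z:[-2,41] -> hit [-2,26], descend [5, 6, 14, 20]
  N5 x:[0,27] y:[-14,21] z:[-2,19] -> hit [0,19], descend [12, 16, 23, 30]
    N12 x:[0,3] y:[-8,-5] z:[-2,4] -> miss, prune
    N16 x:[12,17] y:[-14,-8] z:[14,19] -> miss, prune
    N23 x:[17,27] y:[-13,-6] z:[-1,13] -> miss, prune
    N30 x:[7,14] y:[16,21] z:[5,14] -> miss, prune
  N6 x:[-13,3] y:[1,26] z:[7,18] -> miss, prune
  N14 x:[-13,2] y:[-6,24] z:[21,41] -> miss, prune
  N20 x:[-2,25] y:[-12,23] z:[16,36] -> hit [16,23], descend [1, 15, 17, 24]
    N1 x:[19,25] y:[-1,23] z:[16,25] -> hit [19,23], descend [7, 25]
      N7 x:[19,25] y:[-1,2] z:[16,21] -> miss, prune
      N25 x:[20,21] y:[21,23] z:[20,25] -> hit [21,21] leaf, test {P10@t=21}
    N15 x:[10,16] y:[-12,-1] z:[21,29] -> miss, prune
    N17 x:[10,12] y:[-1,0] z:[32,36] -> miss, prune
    N24 x:[-2,3] y:[4,5] z:[17,20] -> miss, prune

Summary -> nodes [0, 5, 12, 16, 23, 30, 6, 14, 20, 1, 7, 25, 15, 17, 24]; box-tests=15; leaf-entries=1; first=P10

== RESULT ==
[0, 5, 12, 16, 23, 30, 6, 14, 20, 1, 7, 25, 15, 17, 24]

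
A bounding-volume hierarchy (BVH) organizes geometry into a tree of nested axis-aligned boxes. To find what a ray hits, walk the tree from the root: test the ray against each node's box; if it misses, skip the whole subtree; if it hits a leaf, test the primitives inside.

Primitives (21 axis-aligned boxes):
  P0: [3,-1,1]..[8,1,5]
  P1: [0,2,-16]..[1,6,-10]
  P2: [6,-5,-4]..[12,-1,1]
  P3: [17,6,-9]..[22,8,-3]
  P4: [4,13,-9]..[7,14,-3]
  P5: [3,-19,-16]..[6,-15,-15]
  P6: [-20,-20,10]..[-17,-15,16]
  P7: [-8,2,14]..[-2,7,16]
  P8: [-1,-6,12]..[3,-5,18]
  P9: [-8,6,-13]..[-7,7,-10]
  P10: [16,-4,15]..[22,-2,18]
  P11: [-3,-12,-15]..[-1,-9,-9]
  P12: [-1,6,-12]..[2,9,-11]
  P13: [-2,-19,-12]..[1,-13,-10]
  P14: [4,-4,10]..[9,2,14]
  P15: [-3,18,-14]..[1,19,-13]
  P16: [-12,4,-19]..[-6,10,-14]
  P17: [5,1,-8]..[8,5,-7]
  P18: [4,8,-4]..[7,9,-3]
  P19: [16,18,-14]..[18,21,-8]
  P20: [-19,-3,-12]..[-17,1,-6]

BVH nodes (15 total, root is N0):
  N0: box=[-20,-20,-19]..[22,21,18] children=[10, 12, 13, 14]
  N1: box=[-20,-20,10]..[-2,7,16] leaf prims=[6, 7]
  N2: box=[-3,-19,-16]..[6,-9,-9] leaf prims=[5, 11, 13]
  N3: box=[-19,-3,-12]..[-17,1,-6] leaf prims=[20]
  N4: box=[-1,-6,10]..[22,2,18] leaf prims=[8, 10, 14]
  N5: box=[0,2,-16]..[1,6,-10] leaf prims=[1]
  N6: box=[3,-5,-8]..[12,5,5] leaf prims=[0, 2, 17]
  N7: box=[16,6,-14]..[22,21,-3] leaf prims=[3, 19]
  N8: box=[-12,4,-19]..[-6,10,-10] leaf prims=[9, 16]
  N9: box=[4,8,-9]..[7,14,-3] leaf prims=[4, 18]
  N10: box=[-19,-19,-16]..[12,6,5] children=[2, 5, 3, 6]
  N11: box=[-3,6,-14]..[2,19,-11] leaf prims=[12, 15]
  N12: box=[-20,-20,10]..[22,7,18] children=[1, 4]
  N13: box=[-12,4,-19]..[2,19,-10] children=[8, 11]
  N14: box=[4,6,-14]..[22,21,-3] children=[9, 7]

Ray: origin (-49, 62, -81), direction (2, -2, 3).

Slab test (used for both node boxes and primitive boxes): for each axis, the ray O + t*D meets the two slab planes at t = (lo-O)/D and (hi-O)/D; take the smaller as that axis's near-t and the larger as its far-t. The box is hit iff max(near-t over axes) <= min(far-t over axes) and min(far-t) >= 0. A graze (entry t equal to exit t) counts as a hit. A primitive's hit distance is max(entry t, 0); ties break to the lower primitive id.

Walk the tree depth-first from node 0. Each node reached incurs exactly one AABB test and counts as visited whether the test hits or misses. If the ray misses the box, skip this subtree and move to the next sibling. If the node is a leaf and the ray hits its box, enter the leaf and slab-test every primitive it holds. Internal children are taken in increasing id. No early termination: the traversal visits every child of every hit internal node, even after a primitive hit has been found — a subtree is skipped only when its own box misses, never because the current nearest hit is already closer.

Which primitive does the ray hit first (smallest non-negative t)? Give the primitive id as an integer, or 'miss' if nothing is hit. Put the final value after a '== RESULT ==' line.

Trace the traversal:
N0 x:[29/2,71/2] y:[41/2,41] z:[62/3,33] -> hit [62/3,33], descend [10, 12, 13, 14]
  N10 x:[15,61/2] y:[28,81/2] z:[65/3,86/3] -> hit [28,86/3], descend [2, 3, 5, 6]
    N2 x:[23,55/2] y:[71/2,81/2] z:[65/3,24] -> miss, prune
    N3 x:[15,16] y:[61/2,65/2] z:[23,25] -> miss, prune
    N5 x:[49/2,25] y:[28,30] z:[65/3,71/3] -> miss, prune
    N6 x:[26,61/2] y:[57/2,67/2] z:[73/3,86/3] -> hit [57/2,86/3] leaf, test {P0(miss), P2(miss), P17(miss)}
  N12 x:[29/2,71/2] y:[55/2,41] z:[91/3,33] -> hit [91/3,33], descend [1, 4]
    N1 x:[29/2,47/2] y:[55/2,41] z:[91/3,97/3] -> miss, prune
    N4 x:[24,71/2] y:[30,34] z:[91/3,33] -> hit [91/3,33] leaf, test {P8(miss), P10@t=65/2, P14(miss)}
  N13 x:[37/2,51/2] y:[43/2,29] z:[62/3,71/3] -> hit [43/2,71/3], descend [8, 11]
    N8 x:[37/2,43/2] y:[26,29] z:[62/3,71/3] -> miss, prune
    N11 x:[23,51/2] y:[43/2,28] z:[67/3,70/3] -> hit [23,70/3] leaf, test {P12(miss), P15(miss)}
  N14 x:[53/2,71/2] y:[41/2,28] z:[67/3,26] -> miss, prune

Summary -> nodes [0, 10, 2, 3, 5, 6, 12, 1, 4, 13, 8, 11, 14]; box-tests=13; leaf-entries=3; first=P10

== RESULT ==
10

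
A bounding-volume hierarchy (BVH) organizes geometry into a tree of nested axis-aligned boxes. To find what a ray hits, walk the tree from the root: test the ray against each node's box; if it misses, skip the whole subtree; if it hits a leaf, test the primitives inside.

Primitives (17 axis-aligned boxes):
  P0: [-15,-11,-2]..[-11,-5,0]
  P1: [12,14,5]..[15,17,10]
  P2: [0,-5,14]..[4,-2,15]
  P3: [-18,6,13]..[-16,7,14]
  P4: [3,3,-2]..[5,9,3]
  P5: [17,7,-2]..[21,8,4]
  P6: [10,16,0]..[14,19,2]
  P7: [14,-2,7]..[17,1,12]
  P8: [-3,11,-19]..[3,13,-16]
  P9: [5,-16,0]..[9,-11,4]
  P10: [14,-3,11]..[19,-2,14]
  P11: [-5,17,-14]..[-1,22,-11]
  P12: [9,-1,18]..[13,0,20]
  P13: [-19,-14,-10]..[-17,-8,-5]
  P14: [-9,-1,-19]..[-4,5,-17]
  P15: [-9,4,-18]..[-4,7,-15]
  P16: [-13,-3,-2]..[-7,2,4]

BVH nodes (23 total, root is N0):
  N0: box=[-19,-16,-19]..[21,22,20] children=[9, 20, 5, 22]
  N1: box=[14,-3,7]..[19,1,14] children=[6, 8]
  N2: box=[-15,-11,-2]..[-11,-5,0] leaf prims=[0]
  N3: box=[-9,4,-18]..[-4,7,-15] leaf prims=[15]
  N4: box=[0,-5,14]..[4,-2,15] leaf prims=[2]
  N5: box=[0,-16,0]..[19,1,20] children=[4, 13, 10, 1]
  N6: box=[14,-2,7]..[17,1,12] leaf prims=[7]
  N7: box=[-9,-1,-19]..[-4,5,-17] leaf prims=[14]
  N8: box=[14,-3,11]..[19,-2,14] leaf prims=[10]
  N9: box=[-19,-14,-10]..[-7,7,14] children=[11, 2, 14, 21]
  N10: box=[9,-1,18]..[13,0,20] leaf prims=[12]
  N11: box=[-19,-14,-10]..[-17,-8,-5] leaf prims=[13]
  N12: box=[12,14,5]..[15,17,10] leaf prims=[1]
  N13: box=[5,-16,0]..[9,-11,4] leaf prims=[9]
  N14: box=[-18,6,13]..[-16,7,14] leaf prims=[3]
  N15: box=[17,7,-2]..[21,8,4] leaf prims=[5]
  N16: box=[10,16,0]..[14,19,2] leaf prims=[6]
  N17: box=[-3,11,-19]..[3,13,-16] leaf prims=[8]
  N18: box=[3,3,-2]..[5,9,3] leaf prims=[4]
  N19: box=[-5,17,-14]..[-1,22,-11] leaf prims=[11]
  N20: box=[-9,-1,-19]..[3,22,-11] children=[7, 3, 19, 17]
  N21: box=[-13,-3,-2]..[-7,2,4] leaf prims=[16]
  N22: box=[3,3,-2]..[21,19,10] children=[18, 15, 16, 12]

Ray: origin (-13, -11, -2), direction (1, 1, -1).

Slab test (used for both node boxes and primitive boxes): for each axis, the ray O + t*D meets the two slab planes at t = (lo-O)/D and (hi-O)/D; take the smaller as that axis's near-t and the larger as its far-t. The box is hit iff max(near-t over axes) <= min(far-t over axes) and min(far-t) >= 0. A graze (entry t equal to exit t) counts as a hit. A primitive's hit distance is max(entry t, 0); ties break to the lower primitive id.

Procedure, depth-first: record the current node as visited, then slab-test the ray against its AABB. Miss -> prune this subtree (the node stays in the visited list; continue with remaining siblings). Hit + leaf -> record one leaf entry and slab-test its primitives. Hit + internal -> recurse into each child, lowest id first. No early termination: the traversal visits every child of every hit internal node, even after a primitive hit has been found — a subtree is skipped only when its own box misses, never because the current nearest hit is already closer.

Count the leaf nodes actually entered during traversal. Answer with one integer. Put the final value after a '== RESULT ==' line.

Trace the traversal:
N0 x:[-6,34] y:[-5,33] z:[-22,17] -> hit [-5,17], descend [5, 9, 20, 22]
  N5 x:[13,32] y:[-5,12] z:[-22,-2] -> miss, prune
  N9 x:[-6,6] y:[-3,18] z:[-16,8] -> hit [-3,6], descend [2, 11, 14, 21]
    N2 x:[-2,2] y:[0,6] z:[-2,0] -> hit [0,0] leaf, test {P0@t=0}
    N11 x:[-6,-4] y:[-3,3] z:[3,8] -> miss, prune
    N14 x:[-5,-3] y:[17,18] z:[-16,-15] -> miss, prune
    N21 x:[0,6] y:[8,13] z:[-6,0] -> miss, prune
  N20 x:[4,16] y:[10,33] z:[9,17] -> hit [10,16], descend [3, 7, 17, 19]
    N3 x:[4,9] y:[15,18] z:[13,16] -> miss, prune
    N7 x:[4,9] y:[10,16] z:[15,17] -> miss, prune
    N17 x:[10,16] y:[22,24] z:[14,17] -> miss, prune
    N19 x:[8,12] y:[28,33] z:[9,12] -> miss, prune
  N22 x:[16,34] y:[14,30] z:[-12,0] -> miss, prune

13 AABB tests over nodes [0, 5, 9, 2, 11, 14, 21, 20, 3, 7, 17, 19, 22]; 1 leaf entered; closest P0.

== RESULT ==
1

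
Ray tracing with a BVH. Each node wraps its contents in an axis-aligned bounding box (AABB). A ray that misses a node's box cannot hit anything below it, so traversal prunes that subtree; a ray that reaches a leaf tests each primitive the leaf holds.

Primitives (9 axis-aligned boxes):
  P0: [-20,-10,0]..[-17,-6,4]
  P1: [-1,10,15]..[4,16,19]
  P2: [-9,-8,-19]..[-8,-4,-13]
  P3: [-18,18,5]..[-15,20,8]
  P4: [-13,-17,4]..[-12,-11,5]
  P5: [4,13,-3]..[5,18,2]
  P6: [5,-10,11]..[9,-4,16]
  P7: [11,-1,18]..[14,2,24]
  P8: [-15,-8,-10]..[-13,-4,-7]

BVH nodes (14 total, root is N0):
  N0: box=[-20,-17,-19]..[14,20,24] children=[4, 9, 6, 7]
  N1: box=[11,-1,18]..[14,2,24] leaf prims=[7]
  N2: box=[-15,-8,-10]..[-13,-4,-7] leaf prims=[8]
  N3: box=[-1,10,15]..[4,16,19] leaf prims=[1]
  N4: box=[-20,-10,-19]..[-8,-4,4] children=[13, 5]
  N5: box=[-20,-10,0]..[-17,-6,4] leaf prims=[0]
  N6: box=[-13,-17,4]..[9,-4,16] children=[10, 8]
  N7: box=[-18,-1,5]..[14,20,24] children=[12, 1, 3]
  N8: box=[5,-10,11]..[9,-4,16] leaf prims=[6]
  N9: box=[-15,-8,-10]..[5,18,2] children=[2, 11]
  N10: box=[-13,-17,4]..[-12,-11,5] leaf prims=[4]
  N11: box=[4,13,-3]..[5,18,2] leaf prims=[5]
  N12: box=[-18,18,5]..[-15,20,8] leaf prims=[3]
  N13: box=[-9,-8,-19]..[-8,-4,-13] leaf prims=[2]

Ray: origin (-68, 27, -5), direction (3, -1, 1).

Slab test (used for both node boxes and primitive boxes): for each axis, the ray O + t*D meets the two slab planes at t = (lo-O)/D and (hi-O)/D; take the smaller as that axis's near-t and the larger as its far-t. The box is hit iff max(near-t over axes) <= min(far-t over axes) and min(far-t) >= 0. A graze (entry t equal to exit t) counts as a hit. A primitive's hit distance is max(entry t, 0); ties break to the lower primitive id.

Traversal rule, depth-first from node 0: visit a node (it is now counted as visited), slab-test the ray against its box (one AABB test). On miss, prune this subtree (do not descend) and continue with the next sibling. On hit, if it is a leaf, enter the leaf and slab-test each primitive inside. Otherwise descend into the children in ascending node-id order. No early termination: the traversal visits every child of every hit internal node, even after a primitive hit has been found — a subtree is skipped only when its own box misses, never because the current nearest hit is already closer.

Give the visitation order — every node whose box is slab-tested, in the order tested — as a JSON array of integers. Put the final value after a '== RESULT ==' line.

Walk:
N0 x:[16,82/3] y:[7,44] z:[-14,29] -> hit [16,82/3], descend [4, 6, 7, 9]
  N4 x:[16,20] y:[31,37] z:[-14,9] -> miss, prune
  N6 x:[55/3,77/3] y:[31,44] z:[9,21] -> miss, prune
  N7 x:[50/3,82/3] y:[7,28] z:[10,29] -> hit [50/3,82/3], descend [1, 3, 12]
    N1 x:[79/3,82/3] y:[25,28] z:[23,29] -> hit [79/3,82/3] leaf, test {P7@t=79/3}
    N3 x:[67/3,24] y:[11,17] z:[20,24] -> miss, prune
    N12 x:[50/3,53/3] y:[7,9] z:[10,13] -> miss, prune
  N9 x:[53/3,73/3] y:[9,35] z:[-5,7] -> miss, prune

8 AABB tests over nodes [0, 4, 6, 7, 1, 3, 12, 9]; 1 leaf entered; closest P7.

== RESULT ==
[0, 4, 6, 7, 1, 3, 12, 9]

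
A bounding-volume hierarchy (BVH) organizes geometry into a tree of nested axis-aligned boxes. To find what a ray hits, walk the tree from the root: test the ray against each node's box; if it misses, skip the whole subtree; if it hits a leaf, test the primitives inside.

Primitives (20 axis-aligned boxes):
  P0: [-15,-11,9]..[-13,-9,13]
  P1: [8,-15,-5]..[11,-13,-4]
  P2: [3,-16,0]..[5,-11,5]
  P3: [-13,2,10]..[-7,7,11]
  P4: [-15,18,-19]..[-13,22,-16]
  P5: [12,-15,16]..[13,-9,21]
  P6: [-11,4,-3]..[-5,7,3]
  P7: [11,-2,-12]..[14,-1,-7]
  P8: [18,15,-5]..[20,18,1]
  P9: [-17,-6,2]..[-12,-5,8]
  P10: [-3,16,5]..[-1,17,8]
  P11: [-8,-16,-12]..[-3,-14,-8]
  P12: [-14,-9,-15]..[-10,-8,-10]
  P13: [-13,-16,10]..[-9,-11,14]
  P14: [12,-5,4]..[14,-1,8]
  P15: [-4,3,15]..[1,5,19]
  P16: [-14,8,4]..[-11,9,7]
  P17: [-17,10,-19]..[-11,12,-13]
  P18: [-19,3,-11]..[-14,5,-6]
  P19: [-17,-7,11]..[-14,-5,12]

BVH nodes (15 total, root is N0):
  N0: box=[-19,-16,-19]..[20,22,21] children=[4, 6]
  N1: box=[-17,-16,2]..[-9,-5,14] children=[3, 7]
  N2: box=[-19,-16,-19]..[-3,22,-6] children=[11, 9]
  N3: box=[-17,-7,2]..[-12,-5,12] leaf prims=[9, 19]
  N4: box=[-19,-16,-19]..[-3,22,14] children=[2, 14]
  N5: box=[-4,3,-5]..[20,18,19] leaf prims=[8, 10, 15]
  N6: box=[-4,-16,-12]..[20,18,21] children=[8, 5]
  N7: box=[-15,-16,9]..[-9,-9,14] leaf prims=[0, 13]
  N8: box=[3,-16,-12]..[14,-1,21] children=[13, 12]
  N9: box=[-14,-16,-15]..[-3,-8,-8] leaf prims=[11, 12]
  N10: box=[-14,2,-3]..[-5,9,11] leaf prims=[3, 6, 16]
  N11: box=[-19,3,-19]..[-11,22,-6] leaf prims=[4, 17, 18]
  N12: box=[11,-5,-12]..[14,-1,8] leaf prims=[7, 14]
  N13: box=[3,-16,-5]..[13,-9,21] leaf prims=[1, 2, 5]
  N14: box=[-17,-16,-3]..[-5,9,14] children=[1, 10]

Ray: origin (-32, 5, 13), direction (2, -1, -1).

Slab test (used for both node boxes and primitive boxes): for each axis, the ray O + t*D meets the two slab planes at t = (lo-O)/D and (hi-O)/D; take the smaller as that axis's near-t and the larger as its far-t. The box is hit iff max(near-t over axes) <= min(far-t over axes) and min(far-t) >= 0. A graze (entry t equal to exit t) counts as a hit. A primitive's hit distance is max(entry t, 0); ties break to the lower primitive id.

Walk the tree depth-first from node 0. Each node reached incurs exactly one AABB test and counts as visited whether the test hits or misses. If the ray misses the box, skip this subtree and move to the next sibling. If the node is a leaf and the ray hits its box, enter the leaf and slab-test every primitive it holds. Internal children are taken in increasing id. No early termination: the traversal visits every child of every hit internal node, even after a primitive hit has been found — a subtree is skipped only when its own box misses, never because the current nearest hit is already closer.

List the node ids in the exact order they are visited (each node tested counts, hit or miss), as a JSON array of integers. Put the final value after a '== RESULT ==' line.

Walk:
N0 x:[13/2,26] y:[-17,21] z:[-8,32] -> hit [13/2,21], descend [4, 6]
  N4 x:[13/2,29/2] y:[-17,21] z:[-1,32] -> hit [13/2,29/2], descend [2, 14]
    N2 x:[13/2,29/2] y:[-17,21] z:[19,32] -> miss, prune
    N14 x:[15/2,27/2] y:[-4,21] z:[-1,16] -> hit [15/2,27/2], descend [1, 10]
      N1 x:[15/2,23/2] y:[10,21] z:[-1,11] -> hit [10,11], descend [3, 7]
        N3 x:[15/2,10] y:[10,12] z:[1,11] -> hit [10,10] leaf, test {P9@t=10, P19(miss)}
        N7 x:[17/2,23/2] y:[14,21] z:[-1,4] -> miss, prune
      N10 x:[9,27/2] y:[-4,3] z:[2,16] -> miss, prune
  N6 x:[14,26] y:[-13,21] z:[-8,25] -> hit [14,21], descend [5, 8]
    N5 x:[14,26] y:[-13,2] z:[-6,18] -> miss, prune
    N8 x:[35/2,23] y:[6,21] z:[-8,25] -> hit [35/2,21], descend [12, 13]
      N12 x:[43/2,23] y:[6,10] z:[5,25] -> miss, prune
      N13 x:[35/2,45/2] y:[14,21] z:[-8,18] -> hit [35/2,18] leaf, test {P1(miss), P2(miss), P5(miss)}

13 AABB tests over nodes [0, 4, 2, 14, 1, 3, 7, 10, 6, 5, 8, 12, 13]; 2 leaves entered; closest P9.

== RESULT ==
[0, 4, 2, 14, 1, 3, 7, 10, 6, 5, 8, 12, 13]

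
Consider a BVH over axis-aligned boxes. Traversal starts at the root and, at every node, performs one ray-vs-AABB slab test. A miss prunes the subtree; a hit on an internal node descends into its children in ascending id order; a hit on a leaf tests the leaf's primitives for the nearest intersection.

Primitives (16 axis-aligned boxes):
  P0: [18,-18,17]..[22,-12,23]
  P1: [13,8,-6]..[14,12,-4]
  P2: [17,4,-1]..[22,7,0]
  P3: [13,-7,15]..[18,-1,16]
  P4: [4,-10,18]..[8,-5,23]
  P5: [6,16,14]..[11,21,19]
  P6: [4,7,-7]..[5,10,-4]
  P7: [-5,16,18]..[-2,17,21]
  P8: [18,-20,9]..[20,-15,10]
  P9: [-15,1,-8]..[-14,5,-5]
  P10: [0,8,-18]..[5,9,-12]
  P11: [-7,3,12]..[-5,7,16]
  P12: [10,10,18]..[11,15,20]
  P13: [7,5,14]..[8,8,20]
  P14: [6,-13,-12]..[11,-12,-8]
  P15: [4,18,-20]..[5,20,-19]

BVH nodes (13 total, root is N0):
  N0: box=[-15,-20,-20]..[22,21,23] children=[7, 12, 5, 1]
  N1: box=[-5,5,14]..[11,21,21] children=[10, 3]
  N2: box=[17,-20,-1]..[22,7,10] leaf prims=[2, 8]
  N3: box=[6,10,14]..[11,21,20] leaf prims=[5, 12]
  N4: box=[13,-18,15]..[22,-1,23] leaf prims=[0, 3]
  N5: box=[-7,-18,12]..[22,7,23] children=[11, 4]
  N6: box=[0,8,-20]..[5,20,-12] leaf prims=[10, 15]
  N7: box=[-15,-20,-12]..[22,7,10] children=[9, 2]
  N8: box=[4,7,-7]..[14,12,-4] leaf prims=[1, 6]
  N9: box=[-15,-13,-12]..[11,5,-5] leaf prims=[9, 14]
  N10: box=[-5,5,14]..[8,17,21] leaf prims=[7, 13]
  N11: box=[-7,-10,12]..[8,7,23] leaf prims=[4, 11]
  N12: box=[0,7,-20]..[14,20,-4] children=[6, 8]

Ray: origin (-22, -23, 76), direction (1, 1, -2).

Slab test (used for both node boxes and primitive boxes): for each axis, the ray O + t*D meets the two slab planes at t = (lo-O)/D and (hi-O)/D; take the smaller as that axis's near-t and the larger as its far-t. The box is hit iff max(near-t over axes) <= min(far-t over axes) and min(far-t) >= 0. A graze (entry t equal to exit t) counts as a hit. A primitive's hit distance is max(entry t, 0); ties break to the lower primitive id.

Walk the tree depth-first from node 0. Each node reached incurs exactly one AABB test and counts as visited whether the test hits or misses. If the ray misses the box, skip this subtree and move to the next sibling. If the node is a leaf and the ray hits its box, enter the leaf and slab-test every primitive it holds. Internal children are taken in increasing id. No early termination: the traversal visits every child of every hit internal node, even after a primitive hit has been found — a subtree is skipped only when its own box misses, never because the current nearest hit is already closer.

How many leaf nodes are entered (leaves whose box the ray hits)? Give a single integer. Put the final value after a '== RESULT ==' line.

Trace the traversal:
N0 x:[7,44] y:[3,44] z:[53/2,48] -> hit [53/2,44], descend [1, 5, 7, 12]
  N1 x:[17,33] y:[28,44] z:[55/2,31] -> hit [28,31], descend [3, 10]
    N3 x:[28,33] y:[33,44] z:[28,31] -> miss, prune
    N10 x:[17,30] y:[28,40] z:[55/2,31] -> hit [28,30] leaf, test {P7(miss), P13@t=29}
  N5 x:[15,44] y:[5,30] z:[53/2,32] -> hit [53/2,30], descend [4, 11]
    N4 x:[35,44] y:[5,22] z:[53/2,61/2] -> miss, prune
    N11 x:[15,30] y:[13,30] z:[53/2,32] -> hit [53/2,30] leaf, test {P4(miss), P11(miss)}
  N7 x:[7,44] y:[3,30] z:[33,44] -> miss, prune
  N12 x:[22,36] y:[30,43] z:[40,48] -> miss, prune

9 AABB tests over nodes [0, 1, 3, 10, 5, 4, 11, 7, 12]; 2 leaves entered; closest P13.

== RESULT ==
2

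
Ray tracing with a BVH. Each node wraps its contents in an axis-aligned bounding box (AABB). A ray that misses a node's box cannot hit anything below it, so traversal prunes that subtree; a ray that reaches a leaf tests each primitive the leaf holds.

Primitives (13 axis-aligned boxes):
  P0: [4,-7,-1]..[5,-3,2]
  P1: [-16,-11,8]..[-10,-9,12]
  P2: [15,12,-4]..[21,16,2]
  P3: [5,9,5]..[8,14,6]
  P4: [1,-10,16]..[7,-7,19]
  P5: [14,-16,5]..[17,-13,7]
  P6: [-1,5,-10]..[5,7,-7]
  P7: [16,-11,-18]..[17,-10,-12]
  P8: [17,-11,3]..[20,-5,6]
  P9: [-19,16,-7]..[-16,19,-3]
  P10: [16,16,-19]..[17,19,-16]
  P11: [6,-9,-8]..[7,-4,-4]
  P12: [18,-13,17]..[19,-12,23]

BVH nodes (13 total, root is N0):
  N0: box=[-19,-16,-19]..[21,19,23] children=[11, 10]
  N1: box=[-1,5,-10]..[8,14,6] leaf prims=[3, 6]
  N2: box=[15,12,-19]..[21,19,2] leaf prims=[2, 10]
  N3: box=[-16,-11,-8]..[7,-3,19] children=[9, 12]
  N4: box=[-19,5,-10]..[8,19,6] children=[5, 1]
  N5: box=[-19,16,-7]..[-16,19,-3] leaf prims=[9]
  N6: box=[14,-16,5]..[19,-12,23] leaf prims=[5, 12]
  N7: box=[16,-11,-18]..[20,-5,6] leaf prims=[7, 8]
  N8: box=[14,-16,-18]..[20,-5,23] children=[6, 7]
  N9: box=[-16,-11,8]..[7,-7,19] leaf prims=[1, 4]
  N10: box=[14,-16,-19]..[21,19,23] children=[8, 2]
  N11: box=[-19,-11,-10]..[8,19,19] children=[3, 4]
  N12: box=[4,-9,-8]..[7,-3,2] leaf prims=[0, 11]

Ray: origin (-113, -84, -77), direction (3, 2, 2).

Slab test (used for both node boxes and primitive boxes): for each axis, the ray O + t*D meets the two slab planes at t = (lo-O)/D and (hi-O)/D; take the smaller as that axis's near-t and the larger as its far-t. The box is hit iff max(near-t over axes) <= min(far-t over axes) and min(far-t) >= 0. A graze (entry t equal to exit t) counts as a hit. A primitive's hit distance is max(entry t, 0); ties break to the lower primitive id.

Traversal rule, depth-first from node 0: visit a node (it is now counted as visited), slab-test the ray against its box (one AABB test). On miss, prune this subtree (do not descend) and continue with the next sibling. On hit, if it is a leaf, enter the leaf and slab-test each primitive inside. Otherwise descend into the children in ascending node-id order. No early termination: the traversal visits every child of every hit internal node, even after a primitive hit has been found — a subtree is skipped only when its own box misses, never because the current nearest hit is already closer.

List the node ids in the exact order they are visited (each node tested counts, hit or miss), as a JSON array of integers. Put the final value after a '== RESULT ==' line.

Walk:
N0 x:[94/3,134/3] y:[34,103/2] z:[29,50] -> hit [34,134/3], descend [10, 11]
  N10 x:[127/3,134/3] y:[34,103/2] z:[29,50] -> hit [127/3,134/3], descend [2, 8]
    N2 x:[128/3,134/3] y:[48,103/2] z:[29,79/2] -> miss, prune
    N8 x:[127/3,133/3] y:[34,79/2] z:[59/2,50] -> miss, prune
  N11 x:[94/3,121/3] y:[73/2,103/2] z:[67/2,48] -> hit [73/2,121/3], descend [3, 4]
    N3 x:[97/3,40] y:[73/2,81/2] z:[69/2,48] -> hit [73/2,40], descend [9, 12]
      N9 x:[97/3,40] y:[73/2,77/2] z:[85/2,48] -> miss, prune
      N12 x:[39,40] y:[75/2,81/2] z:[69/2,79/2] -> hit [39,79/2] leaf, test {P0@t=39, P11(miss)}
    N4 x:[94/3,121/3] y:[89/2,103/2] z:[67/2,83/2] -> miss, prune

Visited [0, 10, 2, 8, 11, 3, 9, 12, 4]. Tests: 9 box, 1 leaf. Nearest: P0.

== RESULT ==
[0, 10, 2, 8, 11, 3, 9, 12, 4]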